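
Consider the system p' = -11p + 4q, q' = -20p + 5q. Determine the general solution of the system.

p(t) = -K_1e^(-3t)sin(4t) + K_2e^(-3t)cos(4t), q(t) = -2K_1e^(-3t)sin(4t) - K_1e^(-3t)cos(4t) - K_2e^(-3t)sin(4t) + 2K_2e^(-3t)cos(4t)

Coefficient matrix A = [[-11, 4], [-20, 5]].
Characteristic polynomial det(A - λI) = λ^2 + 6λ + 25 = 0.
Eigenvalues λ = -3 ± 4i (complex conjugate pair).
For λ=-3+4i: an eigenvector is (0,-1) - i(-1,-2) = (0 + i, -1 + 2i).
A real fundamental pair from Re and Im of e^((-3+4i)t)v: X_1 = e^(-3t)(cos(4t)·(0,-1) + sin(4t)·(-1,-2)), X_2 = e^(-3t)(sin(4t)·(0,-1) - cos(4t)·(-1,-2)).
General solution: K_1X_1 + K_2X_2.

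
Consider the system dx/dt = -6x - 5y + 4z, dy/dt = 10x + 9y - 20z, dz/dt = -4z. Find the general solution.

Coefficient matrix A = [[-6, -5, 4], [10, 9, -20], [0, 0, -4]].
det(A - λI) = 0 gives eigenvalues λ = 4, -1, -4.
For λ=4: eigenvector (1,-2,0).
For λ=-1: eigenvector (1,-1,0).
For λ=-4: eigenvector (2,0,1).
General solution: c_1e^(4t)(1,-2,0) + c_2e^(-t)(1,-1,0) + c_3e^(-4t)(2,0,1).

x(t) = c_1e^(4t) + c_2e^(-t) + 2c_3e^(-4t), y(t) = -2c_1e^(4t) - c_2e^(-t), z(t) = c_3e^(-4t)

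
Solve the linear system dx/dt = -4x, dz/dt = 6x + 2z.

Coefficient matrix A = [[-4, 0], [6, 2]].
Characteristic polynomial det(A - λI) = λ^2 + 2λ - 8 = 0.
Eigenvalues λ = -4, 2.
For λ=-4: (A-λI) row 2 is [6, 6], so an eigenvector is (-1, 1).
For λ=2: (A-λI) row 1 is [-6, 0], so an eigenvector is (0, 1).
General solution: C_1e^(-4t)(-1,1) + C_2e^(2t)(0,1).

x(t) = -C_1e^(-4t), z(t) = C_1e^(-4t) + C_2e^(2t)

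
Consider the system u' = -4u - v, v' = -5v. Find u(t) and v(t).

Coefficient matrix A = [[-4, -1], [0, -5]].
Characteristic polynomial det(A - λI) = λ^2 + 9λ + 20 = 0.
Eigenvalues λ = -4, -5.
For λ=-4: (A-λI) row 1 is [0, -1], so an eigenvector is (1, 0).
For λ=-5: (A-λI) row 1 is [1, -1], so an eigenvector is (-1, -1).
General solution: c_1e^(-4t)(1,0) + c_2e^(-5t)(-1,-1).

u(t) = c_1e^(-4t) - c_2e^(-5t), v(t) = -c_2e^(-5t)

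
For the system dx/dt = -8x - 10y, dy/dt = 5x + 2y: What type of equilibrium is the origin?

A = [[-8,-10],[5,2]]; det(A-λI) = λ^2 + 6λ + 34.
λ = -3 ± 5i: negative real part.

stable spiral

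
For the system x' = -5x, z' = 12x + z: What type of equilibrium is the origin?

saddle

A = [[-5,0],[12,1]]; det(A-λI) = λ^2 + 4λ - 5.
λ = 1, -5: opposite signs.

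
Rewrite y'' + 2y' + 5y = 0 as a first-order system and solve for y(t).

Let x_1 = y, x_2 = y'. Then x_1' = x_2 and x_2' = -5x_1 - 2x_2.
A = [[0,1],[-5,-2]]; det(A-λI) = λ^2 + 2λ + 5.
Eigenvalues λ = -1 ± 2i.

y(t) = c_1e^(-t)cos(2t) + c_2e^(-t)sin(2t)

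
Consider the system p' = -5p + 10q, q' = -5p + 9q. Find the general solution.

p(t) = 3C_1e^(2t)sin(t) + C_1e^(2t)cos(t) + C_2e^(2t)sin(t) - 3C_2e^(2t)cos(t), q(t) = 2C_1e^(2t)sin(t) + C_1e^(2t)cos(t) + C_2e^(2t)sin(t) - 2C_2e^(2t)cos(t)

Coefficient matrix A = [[-5, 10], [-5, 9]].
Characteristic polynomial det(A - λI) = λ^2 - 4λ + 5 = 0.
Eigenvalues λ = 2 ± i (complex conjugate pair).
For λ=2+i: an eigenvector is (1,1) - i(3,2) = (1 - 3i, 1 - 2i).
A real fundamental pair from Re and Im of e^((2+i)t)v: X_1 = e^(2t)(cos(t)·(1,1) + sin(t)·(3,2)), X_2 = e^(2t)(sin(t)·(1,1) - cos(t)·(3,2)).
General solution: C_1X_1 + C_2X_2.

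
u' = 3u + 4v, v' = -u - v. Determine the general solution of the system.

Coefficient matrix A = [[3, 4], [-1, -1]].
Characteristic polynomial det(A - λI) = λ^2 - 2λ + 1 = 0.
Single eigenvalue λ = 1 with algebraic multiplicity 2.
Eigenvector v = (-2,1); generalized eigenvector w with (A-λI)w=v is (-3,1).
General solution: e^(t)[C_1·v + C_2·(t·v + w)].

u(t) = -2C_1e^(t) - 2C_2te^(t) - 3C_2e^(t), v(t) = C_1e^(t) + C_2te^(t) + C_2e^(t)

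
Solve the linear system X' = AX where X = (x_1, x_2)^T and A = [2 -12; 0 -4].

Coefficient matrix A = [[2, -12], [0, -4]].
Characteristic polynomial det(A - λI) = λ^2 + 2λ - 8 = 0.
Eigenvalues λ = 2, -4.
For λ=2: (A-λI) row 1 is [0, -12], so an eigenvector is (-1, 0).
For λ=-4: (A-λI) row 1 is [6, -12], so an eigenvector is (2, 1).
General solution: c_1e^(2t)(-1,0) + c_2e^(-4t)(2,1).

x_1(t) = -c_1e^(2t) + 2c_2e^(-4t), x_2(t) = c_2e^(-4t)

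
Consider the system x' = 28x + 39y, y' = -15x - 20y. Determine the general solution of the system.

x(t) = -3c_1e^(4t)sin(3t) - 2c_1e^(4t)cos(3t) - 2c_2e^(4t)sin(3t) + 3c_2e^(4t)cos(3t), y(t) = 2c_1e^(4t)sin(3t) + c_1e^(4t)cos(3t) + c_2e^(4t)sin(3t) - 2c_2e^(4t)cos(3t)

Coefficient matrix A = [[28, 39], [-15, -20]].
Characteristic polynomial det(A - λI) = λ^2 - 8λ + 25 = 0.
Eigenvalues λ = 4 ± 3i (complex conjugate pair).
For λ=4+3i: an eigenvector is (-2,1) - i(-3,2) = (-2 + 3i, 1 - 2i).
A real fundamental pair from Re and Im of e^((4+3i)t)v: X_1 = e^(4t)(cos(3t)·(-2,1) + sin(3t)·(-3,2)), X_2 = e^(4t)(sin(3t)·(-2,1) - cos(3t)·(-3,2)).
General solution: c_1X_1 + c_2X_2.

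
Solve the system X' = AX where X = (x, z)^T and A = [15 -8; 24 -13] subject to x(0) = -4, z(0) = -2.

x(t) = -12e^(3t) + 8e^(-t), z(t) = -18e^(3t) + 16e^(-t)

Coefficient matrix A = [[15, -8], [24, -13]].
Characteristic polynomial det(A - λI) = λ^2 - 2λ - 3 = 0.
Eigenvalues λ = 3, -1.
For λ=3: (A-λI) row 1 is [12, -8], so an eigenvector is (-2, -3).
For λ=-1: (A-λI) row 1 is [16, -8], so an eigenvector is (-1, -2).
General solution: K_1e^(3t)(-2,-3) + K_2e^(-t)(-1,-2).
Applying x(0)=-4, z(0)=-2 gives K_1=6, K_2=-8.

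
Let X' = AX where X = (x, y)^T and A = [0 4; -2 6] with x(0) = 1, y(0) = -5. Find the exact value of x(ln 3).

A = [[0,4],[-2,6]]; eigenvalues λ = 4, 2.
Eigenvectors: (1,1) for λ=4, (-2,-1) for λ=2.
From the initial condition, c_1 = -11, c_2 = -6.
x(ln 3) = (-11)(3^4)(1) + (-6)(3^2)(-2) = -783.

-783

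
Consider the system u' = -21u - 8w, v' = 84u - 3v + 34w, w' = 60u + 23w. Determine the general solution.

Coefficient matrix A = [[-21, 0, -8], [84, -3, 34], [60, 0, 23]].
det(A - λI) = 0 gives eigenvalues λ = 3, -3, -1.
For λ=3: eigenvector (-1,3,3).
For λ=-3: eigenvector (0,1,0).
For λ=-1: eigenvector (-2,1,5).
General solution: K_1e^(3t)(-1,3,3) + K_2e^(-3t)(0,1,0) + K_3e^(-t)(-2,1,5).

u(t) = -K_1e^(3t) - 2K_3e^(-t), v(t) = 3K_1e^(3t) + K_2e^(-3t) + K_3e^(-t), w(t) = 3K_1e^(3t) + 5K_3e^(-t)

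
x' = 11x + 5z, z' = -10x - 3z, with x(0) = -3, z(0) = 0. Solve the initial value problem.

Coefficient matrix A = [[11, 5], [-10, -3]].
Characteristic polynomial det(A - λI) = λ^2 - 8λ + 17 = 0.
Eigenvalues λ = 4 ± i (complex conjugate pair).
For λ=4+i: an eigenvector is (-2,3) - i(1,-1) = (-2 - i, 3 + i).
A real fundamental pair from Re and Im of e^((4+i)t)v: X_1 = e^(4t)(cos(t)·(-2,3) + sin(t)·(1,-1)), X_2 = e^(4t)(sin(t)·(-2,3) - cos(t)·(1,-1)).
General solution: C_1X_1 + C_2X_2.
Applying x(0)=-3, z(0)=0 gives C_1=-3, C_2=9.

x(t) = -21e^(4t)sin(t) - 3e^(4t)cos(t), z(t) = 30e^(4t)sin(t)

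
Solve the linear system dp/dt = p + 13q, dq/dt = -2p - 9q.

Coefficient matrix A = [[1, 13], [-2, -9]].
Characteristic polynomial det(A - λI) = λ^2 + 8λ + 17 = 0.
Eigenvalues λ = -4 ± i (complex conjugate pair).
For λ=-4+i: an eigenvector is (-3,1) - i(-2,1) = (-3 + 2i, 1 - i).
A real fundamental pair from Re and Im of e^((-4+i)t)v: X_1 = e^(-4t)(cos(t)·(-3,1) + sin(t)·(-2,1)), X_2 = e^(-4t)(sin(t)·(-3,1) - cos(t)·(-2,1)).
General solution: K_1X_1 + K_2X_2.

p(t) = -2K_1e^(-4t)sin(t) - 3K_1e^(-4t)cos(t) - 3K_2e^(-4t)sin(t) + 2K_2e^(-4t)cos(t), q(t) = K_1e^(-4t)sin(t) + K_1e^(-4t)cos(t) + K_2e^(-4t)sin(t) - K_2e^(-4t)cos(t)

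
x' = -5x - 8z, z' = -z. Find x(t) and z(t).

x(t) = -2K_1e^(-t) - K_2e^(-5t), z(t) = K_1e^(-t)

Coefficient matrix A = [[-5, -8], [0, -1]].
Characteristic polynomial det(A - λI) = λ^2 + 6λ + 5 = 0.
Eigenvalues λ = -1, -5.
For λ=-1: (A-λI) row 1 is [-4, -8], so an eigenvector is (-2, 1).
For λ=-5: (A-λI) row 1 is [0, -8], so an eigenvector is (-1, 0).
General solution: K_1e^(-t)(-2,1) + K_2e^(-5t)(-1,0).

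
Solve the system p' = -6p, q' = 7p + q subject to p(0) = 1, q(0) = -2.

Coefficient matrix A = [[-6, 0], [7, 1]].
Characteristic polynomial det(A - λI) = λ^2 + 5λ - 6 = 0.
Eigenvalues λ = -6, 1.
For λ=-6: (A-λI) row 2 is [7, 7], so an eigenvector is (1, -1).
For λ=1: (A-λI) row 1 is [-7, 0], so an eigenvector is (0, -1).
General solution: c_1e^(-6t)(1,-1) + c_2e^(t)(0,-1).
Applying p(0)=1, q(0)=-2 gives c_1=1, c_2=1.

p(t) = e^(-6t), q(t) = -e^(t) - e^(-6t)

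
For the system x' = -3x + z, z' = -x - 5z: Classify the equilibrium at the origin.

A = [[-3,1],[-1,-5]]; det(A-λI) = λ^2 + 8λ + 16.
repeated λ = -4 with a single eigenvector.

stable improper node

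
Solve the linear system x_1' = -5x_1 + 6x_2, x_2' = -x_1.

x_1(t) = 2K_1e^(-2t) - 3K_2e^(-3t), x_2(t) = K_1e^(-2t) - K_2e^(-3t)

Coefficient matrix A = [[-5, 6], [-1, 0]].
Characteristic polynomial det(A - λI) = λ^2 + 5λ + 6 = 0.
Eigenvalues λ = -2, -3.
For λ=-2: (A-λI) row 1 is [-3, 6], so an eigenvector is (2, 1).
For λ=-3: (A-λI) row 1 is [-2, 6], so an eigenvector is (-3, -1).
General solution: K_1e^(-2t)(2,1) + K_2e^(-3t)(-3,-1).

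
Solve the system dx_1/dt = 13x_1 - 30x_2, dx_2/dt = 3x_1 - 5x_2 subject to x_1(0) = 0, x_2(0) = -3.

x_1(t) = 30e^(4t)sin(3t), x_2(t) = 9e^(4t)sin(3t) - 3e^(4t)cos(3t)

Coefficient matrix A = [[13, -30], [3, -5]].
Characteristic polynomial det(A - λI) = λ^2 - 8λ + 25 = 0.
Eigenvalues λ = 4 ± 3i (complex conjugate pair).
For λ=4+3i: an eigenvector is (3,1) - i(-1,0) = (3 + i, 1).
A real fundamental pair from Re and Im of e^((4+3i)t)v: X_1 = e^(4t)(cos(3t)·(3,1) + sin(3t)·(-1,0)), X_2 = e^(4t)(sin(3t)·(3,1) - cos(3t)·(-1,0)).
General solution: C_1X_1 + C_2X_2.
Applying x_1(0)=0, x_2(0)=-3 gives C_1=-3, C_2=9.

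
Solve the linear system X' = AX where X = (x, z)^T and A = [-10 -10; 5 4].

Coefficient matrix A = [[-10, -10], [5, 4]].
Characteristic polynomial det(A - λI) = λ^2 + 6λ + 10 = 0.
Eigenvalues λ = -3 ± i (complex conjugate pair).
For λ=-3+i: an eigenvector is (1,-1) - i(3,-2) = (1 - 3i, -1 + 2i).
A real fundamental pair from Re and Im of e^((-3+i)t)v: X_1 = e^(-3t)(cos(t)·(1,-1) + sin(t)·(3,-2)), X_2 = e^(-3t)(sin(t)·(1,-1) - cos(t)·(3,-2)).
General solution: K_1X_1 + K_2X_2.

x(t) = 3K_1e^(-3t)sin(t) + K_1e^(-3t)cos(t) + K_2e^(-3t)sin(t) - 3K_2e^(-3t)cos(t), z(t) = -2K_1e^(-3t)sin(t) - K_1e^(-3t)cos(t) - K_2e^(-3t)sin(t) + 2K_2e^(-3t)cos(t)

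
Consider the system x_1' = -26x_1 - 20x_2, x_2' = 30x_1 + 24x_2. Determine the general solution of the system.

x_1(t) = 2K_1e^(4t) - K_2e^(-6t), x_2(t) = -3K_1e^(4t) + K_2e^(-6t)

Coefficient matrix A = [[-26, -20], [30, 24]].
Characteristic polynomial det(A - λI) = λ^2 + 2λ - 24 = 0.
Eigenvalues λ = 4, -6.
For λ=4: (A-λI) row 1 is [-30, -20], so an eigenvector is (2, -3).
For λ=-6: (A-λI) row 1 is [-20, -20], so an eigenvector is (-1, 1).
General solution: K_1e^(4t)(2,-3) + K_2e^(-6t)(-1,1).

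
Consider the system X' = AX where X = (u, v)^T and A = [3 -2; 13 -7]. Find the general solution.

u(t) = K_1e^(-2t)sin(t) + K_1e^(-2t)cos(t) + K_2e^(-2t)sin(t) - K_2e^(-2t)cos(t), v(t) = 3K_1e^(-2t)sin(t) + 2K_1e^(-2t)cos(t) + 2K_2e^(-2t)sin(t) - 3K_2e^(-2t)cos(t)

Coefficient matrix A = [[3, -2], [13, -7]].
Characteristic polynomial det(A - λI) = λ^2 + 4λ + 5 = 0.
Eigenvalues λ = -2 ± i (complex conjugate pair).
For λ=-2+i: an eigenvector is (1,2) - i(1,3) = (1 - i, 2 - 3i).
A real fundamental pair from Re and Im of e^((-2+i)t)v: X_1 = e^(-2t)(cos(t)·(1,2) + sin(t)·(1,3)), X_2 = e^(-2t)(sin(t)·(1,2) - cos(t)·(1,3)).
General solution: K_1X_1 + K_2X_2.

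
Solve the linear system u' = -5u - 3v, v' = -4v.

Coefficient matrix A = [[-5, -3], [0, -4]].
Characteristic polynomial det(A - λI) = λ^2 + 9λ + 20 = 0.
Eigenvalues λ = -4, -5.
For λ=-4: (A-λI) row 1 is [-1, -3], so an eigenvector is (3, -1).
For λ=-5: (A-λI) row 1 is [0, -3], so an eigenvector is (1, 0).
General solution: c_1e^(-4t)(3,-1) + c_2e^(-5t)(1,0).

u(t) = 3c_1e^(-4t) + c_2e^(-5t), v(t) = -c_1e^(-4t)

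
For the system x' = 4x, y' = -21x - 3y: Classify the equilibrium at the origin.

saddle

A = [[4,0],[-21,-3]]; det(A-λI) = λ^2 - λ - 12.
λ = 4, -3: opposite signs.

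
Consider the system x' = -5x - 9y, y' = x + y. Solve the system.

Coefficient matrix A = [[-5, -9], [1, 1]].
Characteristic polynomial det(A - λI) = λ^2 + 4λ + 4 = 0.
Single eigenvalue λ = -2 with algebraic multiplicity 2.
Eigenvector v = (3,-1); generalized eigenvector w with (A-λI)w=v is (2,-1).
General solution: e^(-2t)[c_1·v + c_2·(t·v + w)].

x(t) = 3c_1e^(-2t) + 3c_2te^(-2t) + 2c_2e^(-2t), y(t) = -c_1e^(-2t) - c_2te^(-2t) - c_2e^(-2t)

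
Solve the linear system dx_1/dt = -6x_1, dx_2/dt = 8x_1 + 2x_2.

Coefficient matrix A = [[-6, 0], [8, 2]].
Characteristic polynomial det(A - λI) = λ^2 + 4λ - 12 = 0.
Eigenvalues λ = -6, 2.
For λ=-6: (A-λI) row 2 is [8, 8], so an eigenvector is (1, -1).
For λ=2: (A-λI) row 1 is [-8, 0], so an eigenvector is (0, 1).
General solution: C_1e^(-6t)(1,-1) + C_2e^(2t)(0,1).

x_1(t) = C_1e^(-6t), x_2(t) = -C_1e^(-6t) + C_2e^(2t)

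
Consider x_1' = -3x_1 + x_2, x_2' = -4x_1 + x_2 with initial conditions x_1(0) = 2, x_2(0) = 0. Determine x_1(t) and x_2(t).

Coefficient matrix A = [[-3, 1], [-4, 1]].
Characteristic polynomial det(A - λI) = λ^2 + 2λ + 1 = 0.
Single eigenvalue λ = -1 with algebraic multiplicity 2.
Eigenvector v = (-1,-2); generalized eigenvector w with (A-λI)w=v is (1,1).
General solution: e^(-t)[c_1·v + c_2·(t·v + w)].
Applying x_1(0)=2, x_2(0)=0 gives c_1=2, c_2=4.

x_1(t) = -4te^(-t) + 2e^(-t), x_2(t) = -8te^(-t)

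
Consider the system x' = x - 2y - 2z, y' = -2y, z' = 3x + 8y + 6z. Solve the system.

Coefficient matrix A = [[1, -2, -2], [0, -2, 0], [3, 8, 6]].
det(A - λI) = 0 gives eigenvalues λ = 3, -2, 4.
For λ=3: eigenvector (1,0,-1).
For λ=-2: eigenvector (0,1,-1).
For λ=4: eigenvector (-2,0,3).
General solution: C_1e^(3t)(1,0,-1) + C_2e^(-2t)(0,1,-1) + C_3e^(4t)(-2,0,3).

x(t) = C_1e^(3t) - 2C_3e^(4t), y(t) = C_2e^(-2t), z(t) = -C_1e^(3t) - C_2e^(-2t) + 3C_3e^(4t)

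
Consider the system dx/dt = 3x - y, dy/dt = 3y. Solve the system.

x(t) = K_1e^(3t) + K_2te^(3t) + K_2e^(3t), y(t) = -K_2e^(3t)

Coefficient matrix A = [[3, -1], [0, 3]].
Characteristic polynomial det(A - λI) = λ^2 - 6λ + 9 = 0.
Single eigenvalue λ = 3 with algebraic multiplicity 2.
Eigenvector v = (1,0); generalized eigenvector w with (A-λI)w=v is (1,-1).
General solution: e^(3t)[K_1·v + K_2·(t·v + w)].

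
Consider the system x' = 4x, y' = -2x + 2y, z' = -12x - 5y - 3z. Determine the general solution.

Coefficient matrix A = [[4, 0, 0], [-2, 2, 0], [-12, -5, -3]].
det(A - λI) = 0 gives eigenvalues λ = 2, 4, -3.
For λ=2: eigenvector (0,1,-1).
For λ=4: eigenvector (1,-1,-1).
For λ=-3: eigenvector (0,0,1).
General solution: K_1e^(2t)(0,1,-1) + K_2e^(4t)(1,-1,-1) + K_3e^(-3t)(0,0,1).

x(t) = K_2e^(4t), y(t) = K_1e^(2t) - K_2e^(4t), z(t) = -K_1e^(2t) - K_2e^(4t) + K_3e^(-3t)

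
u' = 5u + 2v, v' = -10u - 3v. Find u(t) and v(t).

Coefficient matrix A = [[5, 2], [-10, -3]].
Characteristic polynomial det(A - λI) = λ^2 - 2λ + 5 = 0.
Eigenvalues λ = 1 ± 2i (complex conjugate pair).
For λ=1+2i: an eigenvector is (0,1) - i(1,-2) = (0 - i, 1 + 2i).
A real fundamental pair from Re and Im of e^((1+2i)t)v: X_1 = e^(t)(cos(2t)·(0,1) + sin(2t)·(1,-2)), X_2 = e^(t)(sin(2t)·(0,1) - cos(2t)·(1,-2)).
General solution: C_1X_1 + C_2X_2.

u(t) = C_1e^(t)sin(2t) - C_2e^(t)cos(2t), v(t) = -2C_1e^(t)sin(2t) + C_1e^(t)cos(2t) + C_2e^(t)sin(2t) + 2C_2e^(t)cos(2t)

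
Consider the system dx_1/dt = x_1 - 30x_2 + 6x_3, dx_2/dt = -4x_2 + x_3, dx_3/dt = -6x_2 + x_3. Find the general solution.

x_1(t) = 6C_1e^(-2t) + C_2e^(t) + 6C_3e^(-t), x_2(t) = C_1e^(-2t) + C_3e^(-t), x_3(t) = 2C_1e^(-2t) + 3C_3e^(-t)

Coefficient matrix A = [[1, -30, 6], [0, -4, 1], [0, -6, 1]].
det(A - λI) = 0 gives eigenvalues λ = -2, 1, -1.
For λ=-2: eigenvector (6,1,2).
For λ=1: eigenvector (1,0,0).
For λ=-1: eigenvector (6,1,3).
General solution: C_1e^(-2t)(6,1,2) + C_2e^(t)(1,0,0) + C_3e^(-t)(6,1,3).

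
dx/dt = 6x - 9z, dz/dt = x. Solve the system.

Coefficient matrix A = [[6, -9], [1, 0]].
Characteristic polynomial det(A - λI) = λ^2 - 6λ + 9 = 0.
Single eigenvalue λ = 3 with algebraic multiplicity 2.
Eigenvector v = (3,1); generalized eigenvector w with (A-λI)w=v is (1,0).
General solution: e^(3t)[C_1·v + C_2·(t·v + w)].

x(t) = 3C_1e^(3t) + 3C_2te^(3t) + C_2e^(3t), z(t) = C_1e^(3t) + C_2te^(3t)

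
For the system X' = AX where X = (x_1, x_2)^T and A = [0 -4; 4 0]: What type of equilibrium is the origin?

A = [[0,-4],[4,0]]; det(A-λI) = λ^2 + 16.
λ = 0 ± 4i: zero real part.

center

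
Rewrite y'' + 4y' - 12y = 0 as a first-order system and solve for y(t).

Let x_1 = y, x_2 = y'. Then x_1' = x_2 and x_2' = 12x_1 - 4x_2.
A = [[0,1],[12,-4]]; det(A-λI) = λ^2 + 4λ - 12.
Eigenvalues λ = -6, 2 with eigenvectors (1,-6), (1,2).

y(t) = C_1e^(-6t) + C_2e^(2t)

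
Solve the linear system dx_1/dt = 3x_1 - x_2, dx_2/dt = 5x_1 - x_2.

Coefficient matrix A = [[3, -1], [5, -1]].
Characteristic polynomial det(A - λI) = λ^2 - 2λ + 2 = 0.
Eigenvalues λ = 1 ± i (complex conjugate pair).
For λ=1+i: an eigenvector is (-1,-2) - i(0,-1) = (-1, -2 + i).
A real fundamental pair from Re and Im of e^((1+i)t)v: X_1 = e^(t)(cos(t)·(-1,-2) + sin(t)·(0,-1)), X_2 = e^(t)(sin(t)·(-1,-2) - cos(t)·(0,-1)).
General solution: c_1X_1 + c_2X_2.

x_1(t) = -c_1e^(t)cos(t) - c_2e^(t)sin(t), x_2(t) = -c_1e^(t)sin(t) - 2c_1e^(t)cos(t) - 2c_2e^(t)sin(t) + c_2e^(t)cos(t)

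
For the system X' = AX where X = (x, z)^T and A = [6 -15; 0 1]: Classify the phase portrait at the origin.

A = [[6,-15],[0,1]]; det(A-λI) = λ^2 - 7λ + 6.
λ = 6, 1: both positive.

unstable node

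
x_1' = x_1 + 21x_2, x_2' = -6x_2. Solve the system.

x_1(t) = -3c_1e^(-6t) + c_2e^(t), x_2(t) = c_1e^(-6t)

Coefficient matrix A = [[1, 21], [0, -6]].
Characteristic polynomial det(A - λI) = λ^2 + 5λ - 6 = 0.
Eigenvalues λ = -6, 1.
For λ=-6: (A-λI) row 1 is [7, 21], so an eigenvector is (-3, 1).
For λ=1: (A-λI) row 1 is [0, 21], so an eigenvector is (1, 0).
General solution: c_1e^(-6t)(-3,1) + c_2e^(t)(1,0).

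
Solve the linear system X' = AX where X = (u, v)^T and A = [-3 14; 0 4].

u(t) = c_1e^(-3t) - 2c_2e^(4t), v(t) = -c_2e^(4t)

Coefficient matrix A = [[-3, 14], [0, 4]].
Characteristic polynomial det(A - λI) = λ^2 - λ - 12 = 0.
Eigenvalues λ = -3, 4.
For λ=-3: (A-λI) row 1 is [0, 14], so an eigenvector is (1, 0).
For λ=4: (A-λI) row 1 is [-7, 14], so an eigenvector is (-2, -1).
General solution: c_1e^(-3t)(1,0) + c_2e^(4t)(-2,-1).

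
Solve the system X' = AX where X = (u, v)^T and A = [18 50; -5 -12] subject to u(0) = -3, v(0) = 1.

u(t) = e^(3t)sin(5t) - 3e^(3t)cos(5t), v(t) = e^(3t)cos(5t)

Coefficient matrix A = [[18, 50], [-5, -12]].
Characteristic polynomial det(A - λI) = λ^2 - 6λ + 34 = 0.
Eigenvalues λ = 3 ± 5i (complex conjugate pair).
For λ=3+5i: an eigenvector is (-1,0) - i(-3,1) = (-1 + 3i, 0 - i).
A real fundamental pair from Re and Im of e^((3+5i)t)v: X_1 = e^(3t)(cos(5t)·(-1,0) + sin(5t)·(-3,1)), X_2 = e^(3t)(sin(5t)·(-1,0) - cos(5t)·(-3,1)).
General solution: C_1X_1 + C_2X_2.
Applying u(0)=-3, v(0)=1 gives C_1=0, C_2=-1.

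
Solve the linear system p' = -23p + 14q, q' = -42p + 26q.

Coefficient matrix A = [[-23, 14], [-42, 26]].
Characteristic polynomial det(A - λI) = λ^2 - 3λ - 10 = 0.
Eigenvalues λ = 5, -2.
For λ=5: (A-λI) row 1 is [-28, 14], so an eigenvector is (-1, -2).
For λ=-2: (A-λI) row 1 is [-21, 14], so an eigenvector is (-2, -3).
General solution: K_1e^(5t)(-1,-2) + K_2e^(-2t)(-2,-3).

p(t) = -K_1e^(5t) - 2K_2e^(-2t), q(t) = -2K_1e^(5t) - 3K_2e^(-2t)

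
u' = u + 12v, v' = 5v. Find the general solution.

Coefficient matrix A = [[1, 12], [0, 5]].
Characteristic polynomial det(A - λI) = λ^2 - 6λ + 5 = 0.
Eigenvalues λ = 5, 1.
For λ=5: (A-λI) row 1 is [-4, 12], so an eigenvector is (-3, -1).
For λ=1: (A-λI) row 1 is [0, 12], so an eigenvector is (1, 0).
General solution: C_1e^(5t)(-3,-1) + C_2e^(t)(1,0).

u(t) = -3C_1e^(5t) + C_2e^(t), v(t) = -C_1e^(5t)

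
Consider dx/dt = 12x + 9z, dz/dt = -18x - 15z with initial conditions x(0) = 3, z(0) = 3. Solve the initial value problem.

x(t) = 9e^(3t) - 6e^(-6t), z(t) = -9e^(3t) + 12e^(-6t)

Coefficient matrix A = [[12, 9], [-18, -15]].
Characteristic polynomial det(A - λI) = λ^2 + 3λ - 18 = 0.
Eigenvalues λ = -6, 3.
For λ=-6: (A-λI) row 1 is [18, 9], so an eigenvector is (1, -2).
For λ=3: (A-λI) row 1 is [9, 9], so an eigenvector is (1, -1).
General solution: C_1e^(-6t)(1,-2) + C_2e^(3t)(1,-1).
Applying x(0)=3, z(0)=3 gives C_1=-6, C_2=9.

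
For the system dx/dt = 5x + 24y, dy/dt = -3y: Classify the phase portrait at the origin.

saddle

A = [[5,24],[0,-3]]; det(A-λI) = λ^2 - 2λ - 15.
λ = -3, 5: opposite signs.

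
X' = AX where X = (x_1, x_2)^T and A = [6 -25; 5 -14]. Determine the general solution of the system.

Coefficient matrix A = [[6, -25], [5, -14]].
Characteristic polynomial det(A - λI) = λ^2 + 8λ + 41 = 0.
Eigenvalues λ = -4 ± 5i (complex conjugate pair).
For λ=-4+5i: an eigenvector is (1,0) - i(2,1) = (1 - 2i, 0 - i).
A real fundamental pair from Re and Im of e^((-4+5i)t)v: X_1 = e^(-4t)(cos(5t)·(1,0) + sin(5t)·(2,1)), X_2 = e^(-4t)(sin(5t)·(1,0) - cos(5t)·(2,1)).
General solution: C_1X_1 + C_2X_2.

x_1(t) = 2C_1e^(-4t)sin(5t) + C_1e^(-4t)cos(5t) + C_2e^(-4t)sin(5t) - 2C_2e^(-4t)cos(5t), x_2(t) = C_1e^(-4t)sin(5t) - C_2e^(-4t)cos(5t)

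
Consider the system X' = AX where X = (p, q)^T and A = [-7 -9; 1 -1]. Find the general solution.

Coefficient matrix A = [[-7, -9], [1, -1]].
Characteristic polynomial det(A - λI) = λ^2 + 8λ + 16 = 0.
Single eigenvalue λ = -4 with algebraic multiplicity 2.
Eigenvector v = (-3,1); generalized eigenvector w with (A-λI)w=v is (1,0).
General solution: e^(-4t)[C_1·v + C_2·(t·v + w)].

p(t) = -3C_1e^(-4t) - 3C_2te^(-4t) + C_2e^(-4t), q(t) = C_1e^(-4t) + C_2te^(-4t)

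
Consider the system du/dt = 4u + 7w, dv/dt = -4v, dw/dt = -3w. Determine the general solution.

u(t) = -c_1e^(-3t) + c_3e^(4t), v(t) = c_2e^(-4t), w(t) = c_1e^(-3t)

Coefficient matrix A = [[4, 0, 7], [0, -4, 0], [0, 0, -3]].
det(A - λI) = 0 gives eigenvalues λ = -3, -4, 4.
For λ=-3: eigenvector (-1,0,1).
For λ=-4: eigenvector (0,1,0).
For λ=4: eigenvector (1,0,0).
General solution: c_1e^(-3t)(-1,0,1) + c_2e^(-4t)(0,1,0) + c_3e^(4t)(1,0,0).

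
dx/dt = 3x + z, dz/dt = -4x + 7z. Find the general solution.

Coefficient matrix A = [[3, 1], [-4, 7]].
Characteristic polynomial det(A - λI) = λ^2 - 10λ + 25 = 0.
Single eigenvalue λ = 5 with algebraic multiplicity 2.
Eigenvector v = (1,2); generalized eigenvector w with (A-λI)w=v is (0,1).
General solution: e^(5t)[C_1·v + C_2·(t·v + w)].

x(t) = C_1e^(5t) + C_2te^(5t), z(t) = 2C_1e^(5t) + 2C_2te^(5t) + C_2e^(5t)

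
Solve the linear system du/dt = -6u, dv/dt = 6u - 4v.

u(t) = -C_1e^(-6t), v(t) = 3C_1e^(-6t) - C_2e^(-4t)

Coefficient matrix A = [[-6, 0], [6, -4]].
Characteristic polynomial det(A - λI) = λ^2 + 10λ + 24 = 0.
Eigenvalues λ = -6, -4.
For λ=-6: (A-λI) row 2 is [6, 2], so an eigenvector is (-1, 3).
For λ=-4: (A-λI) row 1 is [-2, 0], so an eigenvector is (0, -1).
General solution: C_1e^(-6t)(-1,3) + C_2e^(-4t)(0,-1).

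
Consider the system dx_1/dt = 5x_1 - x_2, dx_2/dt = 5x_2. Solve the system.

Coefficient matrix A = [[5, -1], [0, 5]].
Characteristic polynomial det(A - λI) = λ^2 - 10λ + 25 = 0.
Single eigenvalue λ = 5 with algebraic multiplicity 2.
Eigenvector v = (1,0); generalized eigenvector w with (A-λI)w=v is (-2,-1).
General solution: e^(5t)[C_1·v + C_2·(t·v + w)].

x_1(t) = C_1e^(5t) + C_2te^(5t) - 2C_2e^(5t), x_2(t) = -C_2e^(5t)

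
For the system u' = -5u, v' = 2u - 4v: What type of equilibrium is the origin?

A = [[-5,0],[2,-4]]; det(A-λI) = λ^2 + 9λ + 20.
λ = -5, -4: both negative.

stable node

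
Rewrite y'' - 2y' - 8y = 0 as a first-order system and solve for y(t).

y(t) = c_1e^(4t) + c_2e^(-2t)

Let x_1 = y, x_2 = y'. Then x_1' = x_2 and x_2' = 8x_1 + 2x_2.
A = [[0,1],[8,2]]; det(A-λI) = λ^2 - 2λ - 8.
Eigenvalues λ = 4, -2 with eigenvectors (1,4), (1,-2).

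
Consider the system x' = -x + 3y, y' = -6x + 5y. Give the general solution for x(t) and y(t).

x(t) = K_1e^(2t)cos(3t) + K_2e^(2t)sin(3t), y(t) = -K_1e^(2t)sin(3t) + K_1e^(2t)cos(3t) + K_2e^(2t)sin(3t) + K_2e^(2t)cos(3t)

Coefficient matrix A = [[-1, 3], [-6, 5]].
Characteristic polynomial det(A - λI) = λ^2 - 4λ + 13 = 0.
Eigenvalues λ = 2 ± 3i (complex conjugate pair).
For λ=2+3i: an eigenvector is (1,1) - i(0,-1) = (1, 1 + i).
A real fundamental pair from Re and Im of e^((2+3i)t)v: X_1 = e^(2t)(cos(3t)·(1,1) + sin(3t)·(0,-1)), X_2 = e^(2t)(sin(3t)·(1,1) - cos(3t)·(0,-1)).
General solution: K_1X_1 + K_2X_2.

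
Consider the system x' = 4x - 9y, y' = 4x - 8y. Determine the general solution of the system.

x(t) = 3C_1e^(-2t) + 3C_2te^(-2t) - C_2e^(-2t), y(t) = 2C_1e^(-2t) + 2C_2te^(-2t) - C_2e^(-2t)

Coefficient matrix A = [[4, -9], [4, -8]].
Characteristic polynomial det(A - λI) = λ^2 + 4λ + 4 = 0.
Single eigenvalue λ = -2 with algebraic multiplicity 2.
Eigenvector v = (3,2); generalized eigenvector w with (A-λI)w=v is (-1,-1).
General solution: e^(-2t)[C_1·v + C_2·(t·v + w)].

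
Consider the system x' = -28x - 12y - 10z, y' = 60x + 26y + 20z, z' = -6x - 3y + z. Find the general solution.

Coefficient matrix A = [[-28, -12, -10], [60, 26, 20], [-6, -3, 1]].
det(A - λI) = 0 gives eigenvalues λ = 2, -4, 1.
For λ=2: eigenvector (3,-5,-3).
For λ=-4: eigenvector (1,-2,0).
For λ=1: eigenvector (-2,4,1).
General solution: c_1e^(2t)(3,-5,-3) + c_2e^(-4t)(1,-2,0) + c_3e^(t)(-2,4,1).

x(t) = 3c_1e^(2t) + c_2e^(-4t) - 2c_3e^(t), y(t) = -5c_1e^(2t) - 2c_2e^(-4t) + 4c_3e^(t), z(t) = -3c_1e^(2t) + c_3e^(t)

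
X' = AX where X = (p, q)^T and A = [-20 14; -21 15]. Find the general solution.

Coefficient matrix A = [[-20, 14], [-21, 15]].
Characteristic polynomial det(A - λI) = λ^2 + 5λ - 6 = 0.
Eigenvalues λ = 1, -6.
For λ=1: (A-λI) row 1 is [-21, 14], so an eigenvector is (2, 3).
For λ=-6: (A-λI) row 1 is [-14, 14], so an eigenvector is (1, 1).
General solution: c_1e^(t)(2,3) + c_2e^(-6t)(1,1).

p(t) = 2c_1e^(t) + c_2e^(-6t), q(t) = 3c_1e^(t) + c_2e^(-6t)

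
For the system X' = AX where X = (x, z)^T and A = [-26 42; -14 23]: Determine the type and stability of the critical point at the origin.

saddle

A = [[-26,42],[-14,23]]; det(A-λI) = λ^2 + 3λ - 10.
λ = 2, -5: opposite signs.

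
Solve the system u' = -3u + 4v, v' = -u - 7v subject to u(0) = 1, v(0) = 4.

u(t) = 18te^(-5t) + e^(-5t), v(t) = -9te^(-5t) + 4e^(-5t)

Coefficient matrix A = [[-3, 4], [-1, -7]].
Characteristic polynomial det(A - λI) = λ^2 + 10λ + 25 = 0.
Single eigenvalue λ = -5 with algebraic multiplicity 2.
Eigenvector v = (2,-1); generalized eigenvector w with (A-λI)w=v is (-3,2).
General solution: e^(-5t)[K_1·v + K_2·(t·v + w)].
Applying u(0)=1, v(0)=4 gives K_1=14, K_2=9.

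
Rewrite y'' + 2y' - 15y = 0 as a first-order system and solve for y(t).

Let x_1 = y, x_2 = y'. Then x_1' = x_2 and x_2' = 15x_1 - 2x_2.
A = [[0,1],[15,-2]]; det(A-λI) = λ^2 + 2λ - 15.
Eigenvalues λ = -5, 3 with eigenvectors (1,-5), (1,3).

y(t) = c_1e^(-5t) + c_2e^(3t)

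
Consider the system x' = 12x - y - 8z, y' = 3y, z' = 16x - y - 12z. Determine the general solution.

x(t) = -C_1e^(-4t) + C_2e^(3t) + C_3e^(4t), y(t) = C_2e^(3t), z(t) = -2C_1e^(-4t) + C_2e^(3t) + C_3e^(4t)

Coefficient matrix A = [[12, -1, -8], [0, 3, 0], [16, -1, -12]].
det(A - λI) = 0 gives eigenvalues λ = -4, 3, 4.
For λ=-4: eigenvector (-1,0,-2).
For λ=3: eigenvector (1,1,1).
For λ=4: eigenvector (1,0,1).
General solution: C_1e^(-4t)(-1,0,-2) + C_2e^(3t)(1,1,1) + C_3e^(4t)(1,0,1).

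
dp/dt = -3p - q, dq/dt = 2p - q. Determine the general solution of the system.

Coefficient matrix A = [[-3, -1], [2, -1]].
Characteristic polynomial det(A - λI) = λ^2 + 4λ + 5 = 0.
Eigenvalues λ = -2 ± i (complex conjugate pair).
For λ=-2+i: an eigenvector is (0,1) - i(-1,1) = (0 + i, 1 - i).
A real fundamental pair from Re and Im of e^((-2+i)t)v: X_1 = e^(-2t)(cos(t)·(0,1) + sin(t)·(-1,1)), X_2 = e^(-2t)(sin(t)·(0,1) - cos(t)·(-1,1)).
General solution: c_1X_1 + c_2X_2.

p(t) = -c_1e^(-2t)sin(t) + c_2e^(-2t)cos(t), q(t) = c_1e^(-2t)sin(t) + c_1e^(-2t)cos(t) + c_2e^(-2t)sin(t) - c_2e^(-2t)cos(t)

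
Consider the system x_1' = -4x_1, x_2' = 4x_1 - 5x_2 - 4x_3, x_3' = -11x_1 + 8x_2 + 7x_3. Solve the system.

x_1(t) = C_2e^(-4t), x_2(t) = C_1e^(-t) - C_3e^(3t), x_3(t) = -C_1e^(-t) + C_2e^(-4t) + 2C_3e^(3t)

Coefficient matrix A = [[-4, 0, 0], [4, -5, -4], [-11, 8, 7]].
det(A - λI) = 0 gives eigenvalues λ = -1, -4, 3.
For λ=-1: eigenvector (0,1,-1).
For λ=-4: eigenvector (1,0,1).
For λ=3: eigenvector (0,-1,2).
General solution: C_1e^(-t)(0,1,-1) + C_2e^(-4t)(1,0,1) + C_3e^(3t)(0,-1,2).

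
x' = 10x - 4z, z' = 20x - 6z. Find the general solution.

x(t) = K_1e^(2t)cos(4t) + K_2e^(2t)sin(4t), z(t) = K_1e^(2t)sin(4t) + 2K_1e^(2t)cos(4t) + 2K_2e^(2t)sin(4t) - K_2e^(2t)cos(4t)

Coefficient matrix A = [[10, -4], [20, -6]].
Characteristic polynomial det(A - λI) = λ^2 - 4λ + 20 = 0.
Eigenvalues λ = 2 ± 4i (complex conjugate pair).
For λ=2+4i: an eigenvector is (1,2) - i(0,1) = (1, 2 - i).
A real fundamental pair from Re and Im of e^((2+4i)t)v: X_1 = e^(2t)(cos(4t)·(1,2) + sin(4t)·(0,1)), X_2 = e^(2t)(sin(4t)·(1,2) - cos(4t)·(0,1)).
General solution: K_1X_1 + K_2X_2.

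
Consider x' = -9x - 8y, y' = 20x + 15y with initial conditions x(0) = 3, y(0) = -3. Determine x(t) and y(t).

Coefficient matrix A = [[-9, -8], [20, 15]].
Characteristic polynomial det(A - λI) = λ^2 - 6λ + 25 = 0.
Eigenvalues λ = 3 ± 4i (complex conjugate pair).
For λ=3+4i: an eigenvector is (1,-2) - i(1,-1) = (1 - i, -2 + i).
A real fundamental pair from Re and Im of e^((3+4i)t)v: X_1 = e^(3t)(cos(4t)·(1,-2) + sin(4t)·(1,-1)), X_2 = e^(3t)(sin(4t)·(1,-2) - cos(4t)·(1,-1)).
General solution: K_1X_1 + K_2X_2.
Applying x(0)=3, y(0)=-3 gives K_1=0, K_2=-3.

x(t) = -3e^(3t)sin(4t) + 3e^(3t)cos(4t), y(t) = 6e^(3t)sin(4t) - 3e^(3t)cos(4t)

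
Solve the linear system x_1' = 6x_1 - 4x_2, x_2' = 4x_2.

Coefficient matrix A = [[6, -4], [0, 4]].
Characteristic polynomial det(A - λI) = λ^2 - 10λ + 24 = 0.
Eigenvalues λ = 4, 6.
For λ=4: (A-λI) row 1 is [2, -4], so an eigenvector is (2, 1).
For λ=6: (A-λI) row 1 is [0, -4], so an eigenvector is (-1, 0).
General solution: C_1e^(4t)(2,1) + C_2e^(6t)(-1,0).

x_1(t) = 2C_1e^(4t) - C_2e^(6t), x_2(t) = C_1e^(4t)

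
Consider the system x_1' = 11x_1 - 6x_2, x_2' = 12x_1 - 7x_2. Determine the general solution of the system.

Coefficient matrix A = [[11, -6], [12, -7]].
Characteristic polynomial det(A - λI) = λ^2 - 4λ - 5 = 0.
Eigenvalues λ = 5, -1.
For λ=5: (A-λI) row 1 is [6, -6], so an eigenvector is (1, 1).
For λ=-1: (A-λI) row 1 is [12, -6], so an eigenvector is (1, 2).
General solution: C_1e^(5t)(1,1) + C_2e^(-t)(1,2).

x_1(t) = C_1e^(5t) + C_2e^(-t), x_2(t) = C_1e^(5t) + 2C_2e^(-t)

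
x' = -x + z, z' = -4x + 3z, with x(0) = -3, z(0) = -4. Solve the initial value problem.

x(t) = 2te^(t) - 3e^(t), z(t) = 4te^(t) - 4e^(t)

Coefficient matrix A = [[-1, 1], [-4, 3]].
Characteristic polynomial det(A - λI) = λ^2 - 2λ + 1 = 0.
Single eigenvalue λ = 1 with algebraic multiplicity 2.
Eigenvector v = (-1,-2); generalized eigenvector w with (A-λI)w=v is (-1,-3).
General solution: e^(t)[c_1·v + c_2·(t·v + w)].
Applying x(0)=-3, z(0)=-4 gives c_1=5, c_2=-2.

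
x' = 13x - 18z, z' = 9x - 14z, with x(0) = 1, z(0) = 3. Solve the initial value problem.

Coefficient matrix A = [[13, -18], [9, -14]].
Characteristic polynomial det(A - λI) = λ^2 + λ - 20 = 0.
Eigenvalues λ = -5, 4.
For λ=-5: (A-λI) row 1 is [18, -18], so an eigenvector is (1, 1).
For λ=4: (A-λI) row 1 is [9, -18], so an eigenvector is (2, 1).
General solution: c_1e^(-5t)(1,1) + c_2e^(4t)(2,1).
Applying x(0)=1, z(0)=3 gives c_1=5, c_2=-2.

x(t) = -4e^(4t) + 5e^(-5t), z(t) = -2e^(4t) + 5e^(-5t)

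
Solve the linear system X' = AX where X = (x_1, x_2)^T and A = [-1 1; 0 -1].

Coefficient matrix A = [[-1, 1], [0, -1]].
Characteristic polynomial det(A - λI) = λ^2 + 2λ + 1 = 0.
Single eigenvalue λ = -1 with algebraic multiplicity 2.
Eigenvector v = (1,0); generalized eigenvector w with (A-λI)w=v is (-3,1).
General solution: e^(-t)[c_1·v + c_2·(t·v + w)].

x_1(t) = c_1e^(-t) + c_2te^(-t) - 3c_2e^(-t), x_2(t) = c_2e^(-t)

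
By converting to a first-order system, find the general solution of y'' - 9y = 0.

y(t) = c_1e^(-3t) + c_2e^(3t)

Let x_1 = y, x_2 = y'. Then x_1' = x_2 and x_2' = 9x_1.
A = [[0,1],[9,0]]; det(A-λI) = λ^2 - 9.
Eigenvalues λ = -3, 3 with eigenvectors (1,-3), (1,3).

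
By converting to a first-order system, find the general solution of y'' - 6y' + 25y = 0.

y(t) = C_1e^(3t)cos(4t) + C_2e^(3t)sin(4t)

Let x_1 = y, x_2 = y'. Then x_1' = x_2 and x_2' = -25x_1 + 6x_2.
A = [[0,1],[-25,6]]; det(A-λI) = λ^2 - 6λ + 25.
Eigenvalues λ = 3 ± 4i.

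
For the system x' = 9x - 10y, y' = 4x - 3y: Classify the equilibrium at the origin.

A = [[9,-10],[4,-3]]; det(A-λI) = λ^2 - 6λ + 13.
λ = 3 ± 2i: positive real part.

unstable spiral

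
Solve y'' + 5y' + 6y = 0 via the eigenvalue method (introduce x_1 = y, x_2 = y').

Let x_1 = y, x_2 = y'. Then x_1' = x_2 and x_2' = -6x_1 - 5x_2.
A = [[0,1],[-6,-5]]; det(A-λI) = λ^2 + 5λ + 6.
Eigenvalues λ = -3, -2 with eigenvectors (1,-3), (1,-2).

y(t) = c_1e^(-3t) + c_2e^(-2t)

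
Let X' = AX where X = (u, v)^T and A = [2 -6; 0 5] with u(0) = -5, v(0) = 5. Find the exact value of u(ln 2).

A = [[2,-6],[0,5]]; eigenvalues λ = 2, 5.
Eigenvectors: (1,0) for λ=2, (2,-1) for λ=5.
From the initial condition, c_1 = 5, c_2 = -5.
u(ln 2) = (5)(2^2)(1) + (-5)(2^5)(2) = -300.

-300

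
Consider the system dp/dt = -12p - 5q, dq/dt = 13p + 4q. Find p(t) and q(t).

Coefficient matrix A = [[-12, -5], [13, 4]].
Characteristic polynomial det(A - λI) = λ^2 + 8λ + 17 = 0.
Eigenvalues λ = -4 ± i (complex conjugate pair).
For λ=-4+i: an eigenvector is (-1,2) - i(-2,3) = (-1 + 2i, 2 - 3i).
A real fundamental pair from Re and Im of e^((-4+i)t)v: X_1 = e^(-4t)(cos(t)·(-1,2) + sin(t)·(-2,3)), X_2 = e^(-4t)(sin(t)·(-1,2) - cos(t)·(-2,3)).
General solution: K_1X_1 + K_2X_2.

p(t) = -2K_1e^(-4t)sin(t) - K_1e^(-4t)cos(t) - K_2e^(-4t)sin(t) + 2K_2e^(-4t)cos(t), q(t) = 3K_1e^(-4t)sin(t) + 2K_1e^(-4t)cos(t) + 2K_2e^(-4t)sin(t) - 3K_2e^(-4t)cos(t)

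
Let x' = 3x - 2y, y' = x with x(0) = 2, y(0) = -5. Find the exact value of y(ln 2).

4

A = [[3,-2],[1,0]]; eigenvalues λ = 2, 1.
Eigenvectors: (2,1) for λ=2, (1,1) for λ=1.
From the initial condition, c_1 = 7, c_2 = -12.
y(ln 2) = (7)(2^2)(1) + (-12)(2^1)(1) = 4.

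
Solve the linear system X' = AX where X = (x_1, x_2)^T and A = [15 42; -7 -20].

Coefficient matrix A = [[15, 42], [-7, -20]].
Characteristic polynomial det(A - λI) = λ^2 + 5λ - 6 = 0.
Eigenvalues λ = 1, -6.
For λ=1: (A-λI) row 1 is [14, 42], so an eigenvector is (3, -1).
For λ=-6: (A-λI) row 1 is [21, 42], so an eigenvector is (-2, 1).
General solution: c_1e^(t)(3,-1) + c_2e^(-6t)(-2,1).

x_1(t) = 3c_1e^(t) - 2c_2e^(-6t), x_2(t) = -c_1e^(t) + c_2e^(-6t)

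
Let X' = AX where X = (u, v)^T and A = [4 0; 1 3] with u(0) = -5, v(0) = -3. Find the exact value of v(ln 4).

-1152

A = [[4,0],[1,3]]; eigenvalues λ = 3, 4.
Eigenvectors: (0,1) for λ=3, (-1,-1) for λ=4.
From the initial condition, c_1 = 2, c_2 = 5.
v(ln 4) = (2)(4^3)(1) + (5)(4^4)(-1) = -1152.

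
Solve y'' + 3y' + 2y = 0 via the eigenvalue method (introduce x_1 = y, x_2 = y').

y(t) = C_1e^(-t) + C_2e^(-2t)

Let x_1 = y, x_2 = y'. Then x_1' = x_2 and x_2' = -2x_1 - 3x_2.
A = [[0,1],[-2,-3]]; det(A-λI) = λ^2 + 3λ + 2.
Eigenvalues λ = -1, -2 with eigenvectors (1,-1), (1,-2).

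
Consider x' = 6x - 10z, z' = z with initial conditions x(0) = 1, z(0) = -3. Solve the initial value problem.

x(t) = 7e^(6t) - 6e^(t), z(t) = -3e^(t)

Coefficient matrix A = [[6, -10], [0, 1]].
Characteristic polynomial det(A - λI) = λ^2 - 7λ + 6 = 0.
Eigenvalues λ = 6, 1.
For λ=6: (A-λI) row 1 is [0, -10], so an eigenvector is (-1, 0).
For λ=1: (A-λI) row 1 is [5, -10], so an eigenvector is (-2, -1).
General solution: K_1e^(6t)(-1,0) + K_2e^(t)(-2,-1).
Applying x(0)=1, z(0)=-3 gives K_1=-7, K_2=3.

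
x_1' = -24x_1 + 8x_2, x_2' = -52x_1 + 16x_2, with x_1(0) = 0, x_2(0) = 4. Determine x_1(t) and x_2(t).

Coefficient matrix A = [[-24, 8], [-52, 16]].
Characteristic polynomial det(A - λI) = λ^2 + 8λ + 32 = 0.
Eigenvalues λ = -4 ± 4i (complex conjugate pair).
For λ=-4+4i: an eigenvector is (1,3) - i(1,2) = (1 - i, 3 - 2i).
A real fundamental pair from Re and Im of e^((-4+4i)t)v: X_1 = e^(-4t)(cos(4t)·(1,3) + sin(4t)·(1,2)), X_2 = e^(-4t)(sin(4t)·(1,3) - cos(4t)·(1,2)).
General solution: c_1X_1 + c_2X_2.
Applying x_1(0)=0, x_2(0)=4 gives c_1=4, c_2=4.

x_1(t) = 8e^(-4t)sin(4t), x_2(t) = 20e^(-4t)sin(4t) + 4e^(-4t)cos(4t)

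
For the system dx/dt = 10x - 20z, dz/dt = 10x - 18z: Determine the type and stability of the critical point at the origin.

stable spiral

A = [[10,-20],[10,-18]]; det(A-λI) = λ^2 + 8λ + 20.
λ = -4 ± 2i: negative real part.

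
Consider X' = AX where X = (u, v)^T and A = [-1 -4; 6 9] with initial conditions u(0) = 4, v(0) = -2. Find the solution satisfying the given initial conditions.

Coefficient matrix A = [[-1, -4], [6, 9]].
Characteristic polynomial det(A - λI) = λ^2 - 8λ + 15 = 0.
Eigenvalues λ = 3, 5.
For λ=3: (A-λI) row 1 is [-4, -4], so an eigenvector is (1, -1).
For λ=5: (A-λI) row 1 is [-6, -4], so an eigenvector is (-2, 3).
General solution: K_1e^(3t)(1,-1) + K_2e^(5t)(-2,3).
Applying u(0)=4, v(0)=-2 gives K_1=8, K_2=2.

u(t) = -4e^(5t) + 8e^(3t), v(t) = 6e^(5t) - 8e^(3t)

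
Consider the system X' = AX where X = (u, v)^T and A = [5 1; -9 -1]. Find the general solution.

u(t) = K_1e^(2t) + K_2te^(2t), v(t) = -3K_1e^(2t) - 3K_2te^(2t) + K_2e^(2t)

Coefficient matrix A = [[5, 1], [-9, -1]].
Characteristic polynomial det(A - λI) = λ^2 - 4λ + 4 = 0.
Single eigenvalue λ = 2 with algebraic multiplicity 2.
Eigenvector v = (1,-3); generalized eigenvector w with (A-λI)w=v is (0,1).
General solution: e^(2t)[K_1·v + K_2·(t·v + w)].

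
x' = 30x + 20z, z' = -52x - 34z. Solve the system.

Coefficient matrix A = [[30, 20], [-52, -34]].
Characteristic polynomial det(A - λI) = λ^2 + 4λ + 20 = 0.
Eigenvalues λ = -2 ± 4i (complex conjugate pair).
For λ=-2+4i: an eigenvector is (-2,3) - i(-1,2) = (-2 + i, 3 - 2i).
A real fundamental pair from Re and Im of e^((-2+4i)t)v: X_1 = e^(-2t)(cos(4t)·(-2,3) + sin(4t)·(-1,2)), X_2 = e^(-2t)(sin(4t)·(-2,3) - cos(4t)·(-1,2)).
General solution: c_1X_1 + c_2X_2.

x(t) = -c_1e^(-2t)sin(4t) - 2c_1e^(-2t)cos(4t) - 2c_2e^(-2t)sin(4t) + c_2e^(-2t)cos(4t), z(t) = 2c_1e^(-2t)sin(4t) + 3c_1e^(-2t)cos(4t) + 3c_2e^(-2t)sin(4t) - 2c_2e^(-2t)cos(4t)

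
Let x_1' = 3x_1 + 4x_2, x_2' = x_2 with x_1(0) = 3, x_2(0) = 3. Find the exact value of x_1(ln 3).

225

A = [[3,4],[0,1]]; eigenvalues λ = 3, 1.
Eigenvectors: (1,0) for λ=3, (2,-1) for λ=1.
From the initial condition, c_1 = 9, c_2 = -3.
x_1(ln 3) = (9)(3^3)(1) + (-3)(3^1)(2) = 225.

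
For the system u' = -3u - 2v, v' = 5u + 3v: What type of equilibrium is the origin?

center

A = [[-3,-2],[5,3]]; det(A-λI) = λ^2 + 1.
λ = 0 ± i: zero real part.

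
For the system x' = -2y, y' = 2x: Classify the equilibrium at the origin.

center

A = [[0,-2],[2,0]]; det(A-λI) = λ^2 + 4.
λ = 0 ± 2i: zero real part.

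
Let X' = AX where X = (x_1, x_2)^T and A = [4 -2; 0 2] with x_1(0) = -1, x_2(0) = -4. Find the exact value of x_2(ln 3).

-36

A = [[4,-2],[0,2]]; eigenvalues λ = 4, 2.
Eigenvectors: (1,0) for λ=4, (-1,-1) for λ=2.
From the initial condition, c_1 = 3, c_2 = 4.
x_2(ln 3) = (3)(3^4)(0) + (4)(3^2)(-1) = -36.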